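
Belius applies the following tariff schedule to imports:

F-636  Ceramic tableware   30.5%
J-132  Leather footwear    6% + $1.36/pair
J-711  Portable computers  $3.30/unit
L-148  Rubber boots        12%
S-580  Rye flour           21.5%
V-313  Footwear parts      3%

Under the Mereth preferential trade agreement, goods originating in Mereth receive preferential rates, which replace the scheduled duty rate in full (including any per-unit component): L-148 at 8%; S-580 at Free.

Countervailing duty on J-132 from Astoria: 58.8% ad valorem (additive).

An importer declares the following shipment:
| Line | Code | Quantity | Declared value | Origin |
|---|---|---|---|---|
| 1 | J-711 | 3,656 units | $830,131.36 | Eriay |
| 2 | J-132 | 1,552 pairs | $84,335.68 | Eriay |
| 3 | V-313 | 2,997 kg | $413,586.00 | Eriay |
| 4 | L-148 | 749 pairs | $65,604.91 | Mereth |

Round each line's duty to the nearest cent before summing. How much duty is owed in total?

Line 1 (J-711, Eriay, 3,656 units, $830,131.36):
Base rate for J-711 is $3.30/unit.
Duty = 3,656 × $3.30 = $12,064.80.
Line 2 (J-132, Eriay, 1,552 pairs, $84,335.68):
Base rate for J-132 is 6% + $1.36/pair.
The additional-duty order on J-132 targets Astoria, not Eriay; it does not apply.
Duty = $84,335.68 × 6% + 1,552 × $1.36 = $7,170.86.
Line 3 (V-313, Eriay, 2,997 kg, $413,586.00):
Base rate for V-313 is 3%.
Duty = $413,586.00 × 3% = $12,407.58.
Line 4 (L-148, Mereth, 749 pairs, $65,604.91):
Base rate for L-148 is 12%.
Origin Mereth qualifies under the Belius–Mereth agreement and L-148 is covered: preferential rate 8% applies instead.
Duty = $65,604.91 × 8% = $5,248.39.
Total = $12,064.80 + $7,170.86 + $12,407.58 + $5,248.39 = $36,891.63.

$36,891.63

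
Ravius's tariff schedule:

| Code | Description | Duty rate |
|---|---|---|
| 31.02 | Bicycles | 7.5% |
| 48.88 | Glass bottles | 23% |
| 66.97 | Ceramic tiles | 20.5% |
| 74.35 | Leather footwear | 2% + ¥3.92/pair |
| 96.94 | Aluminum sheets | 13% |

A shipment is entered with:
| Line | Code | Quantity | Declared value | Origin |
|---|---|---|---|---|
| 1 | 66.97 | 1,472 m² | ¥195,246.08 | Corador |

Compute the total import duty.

Line 1 (66.97, Corador, 1,472 m², ¥195,246.08):
Base rate for 66.97 is 20.5%.
Duty = ¥195,246.08 × 20.5% = ¥40,025.45.

¥40,025.45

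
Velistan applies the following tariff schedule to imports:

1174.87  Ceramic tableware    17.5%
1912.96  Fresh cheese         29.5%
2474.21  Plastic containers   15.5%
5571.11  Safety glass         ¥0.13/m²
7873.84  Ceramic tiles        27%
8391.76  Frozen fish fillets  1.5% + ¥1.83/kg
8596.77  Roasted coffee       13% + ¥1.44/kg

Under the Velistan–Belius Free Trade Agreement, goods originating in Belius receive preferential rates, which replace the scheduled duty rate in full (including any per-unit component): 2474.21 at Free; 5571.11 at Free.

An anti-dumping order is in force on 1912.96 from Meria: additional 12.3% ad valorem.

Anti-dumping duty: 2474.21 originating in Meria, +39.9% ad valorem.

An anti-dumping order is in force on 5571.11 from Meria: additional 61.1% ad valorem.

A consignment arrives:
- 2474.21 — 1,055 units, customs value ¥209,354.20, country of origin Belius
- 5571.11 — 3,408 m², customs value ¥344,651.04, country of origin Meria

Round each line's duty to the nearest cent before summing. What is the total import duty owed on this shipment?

Line 1 (2474.21, Belius, 1,055 units, ¥209,354.20):
Base rate for 2474.21 is 15.5%.
Origin Belius qualifies under the Velistan–Belius agreement and 2474.21 is covered: preferential rate Free applies instead.
The additional-duty order on 2474.21 targets Meria, not Belius; it does not apply.
Duty = ¥209,354.20 × 0% = ¥0.00.
Line 2 (5571.11, Meria, 3,408 m², ¥344,651.04):
Base rate for 5571.11 is ¥0.13/m².
5571.11 has an FTA preferential rate, but origin Meria is not Belius; base rate stands.
Additional duty on 5571.11 from Meria: +61.1% ad valorem. Applied ad valorem rate = 61.1%.
Duty = ¥344,651.04 × 61.1% + 3,408 × ¥0.13 = ¥211,024.83.
Total = ¥0.00 + ¥211,024.83 = ¥211,024.83.

¥211,024.83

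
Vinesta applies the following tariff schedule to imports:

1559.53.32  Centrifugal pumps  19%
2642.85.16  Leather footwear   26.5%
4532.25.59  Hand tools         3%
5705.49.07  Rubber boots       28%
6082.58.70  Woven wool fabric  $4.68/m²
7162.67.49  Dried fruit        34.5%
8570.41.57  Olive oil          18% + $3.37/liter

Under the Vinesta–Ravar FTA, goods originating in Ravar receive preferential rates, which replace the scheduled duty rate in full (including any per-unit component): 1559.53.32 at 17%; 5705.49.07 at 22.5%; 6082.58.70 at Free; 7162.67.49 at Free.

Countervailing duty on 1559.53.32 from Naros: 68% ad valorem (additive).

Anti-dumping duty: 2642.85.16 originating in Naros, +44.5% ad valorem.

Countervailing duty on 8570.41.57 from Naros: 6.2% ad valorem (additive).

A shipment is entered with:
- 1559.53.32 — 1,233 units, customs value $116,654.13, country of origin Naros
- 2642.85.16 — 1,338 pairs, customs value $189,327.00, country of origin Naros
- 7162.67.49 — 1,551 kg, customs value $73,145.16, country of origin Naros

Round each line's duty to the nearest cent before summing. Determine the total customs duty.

$261,146.34

Line 1 (1559.53.32, Naros, 1,233 units, $116,654.13):
Base rate for 1559.53.32 is 19%.
1559.53.32 has an FTA preferential rate, but origin Naros is not Ravar; base rate stands.
Additional duty on 1559.53.32 from Naros: +68%. Applied ad valorem rate: 19% + 68% = 87%.
Duty = $116,654.13 × 87% = $101,489.09.
Line 2 (2642.85.16, Naros, 1,338 pairs, $189,327.00):
Base rate for 2642.85.16 is 26.5%.
Additional duty on 2642.85.16 from Naros: +44.5%. Applied ad valorem rate: 26.5% + 44.5% = 71%.
Duty = $189,327.00 × 71% = $134,422.17.
Line 3 (7162.67.49, Naros, 1,551 kg, $73,145.16):
Base rate for 7162.67.49 is 34.5%.
7162.67.49 has an FTA preferential rate, but origin Naros is not Ravar; base rate stands.
Duty = $73,145.16 × 34.5% = $25,235.08.
Total = $101,489.09 + $134,422.17 + $25,235.08 = $261,146.34.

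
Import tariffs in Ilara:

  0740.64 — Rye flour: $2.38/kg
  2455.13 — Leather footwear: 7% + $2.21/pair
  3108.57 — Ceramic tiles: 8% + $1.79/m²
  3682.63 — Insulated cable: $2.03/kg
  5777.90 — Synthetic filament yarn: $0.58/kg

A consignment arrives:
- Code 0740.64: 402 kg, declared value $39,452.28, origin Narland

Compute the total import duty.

Line 1 (0740.64, Narland, 402 kg, $39,452.28):
Base rate for 0740.64 is $2.38/kg.
Duty = 402 × $2.38 = $956.76.

$956.76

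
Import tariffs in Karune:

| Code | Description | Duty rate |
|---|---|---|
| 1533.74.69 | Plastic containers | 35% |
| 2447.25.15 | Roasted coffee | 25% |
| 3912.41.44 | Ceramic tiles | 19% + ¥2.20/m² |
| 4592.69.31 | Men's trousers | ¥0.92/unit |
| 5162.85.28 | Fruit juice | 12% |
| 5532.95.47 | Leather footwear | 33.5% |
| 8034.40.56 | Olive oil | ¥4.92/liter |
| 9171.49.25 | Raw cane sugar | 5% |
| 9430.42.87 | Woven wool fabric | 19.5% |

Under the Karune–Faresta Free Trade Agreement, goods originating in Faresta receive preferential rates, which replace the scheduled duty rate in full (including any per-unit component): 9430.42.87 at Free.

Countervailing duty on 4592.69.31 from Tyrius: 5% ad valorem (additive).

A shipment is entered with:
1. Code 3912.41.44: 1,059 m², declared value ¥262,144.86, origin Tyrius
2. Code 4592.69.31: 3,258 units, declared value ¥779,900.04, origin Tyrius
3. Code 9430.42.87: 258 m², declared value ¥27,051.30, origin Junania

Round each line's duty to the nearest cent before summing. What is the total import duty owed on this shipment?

Line 1 (3912.41.44, Tyrius, 1,059 m², ¥262,144.86):
Base rate for 3912.41.44 is 19% + ¥2.20/m².
Duty = ¥262,144.86 × 19% + 1,059 × ¥2.20 = ¥52,137.32.
Line 2 (4592.69.31, Tyrius, 3,258 units, ¥779,900.04):
Base rate for 4592.69.31 is ¥0.92/unit.
Additional duty on 4592.69.31 from Tyrius: +5% ad valorem. Applied ad valorem rate = 5%.
Duty = ¥779,900.04 × 5% + 3,258 × ¥0.92 = ¥41,992.36.
Line 3 (9430.42.87, Junania, 258 m², ¥27,051.30):
Base rate for 9430.42.87 is 19.5%.
9430.42.87 has an FTA preferential rate, but origin Junania is not Faresta; base rate stands.
Duty = ¥27,051.30 × 19.5% = ¥5,275.00.
Total = ¥52,137.32 + ¥41,992.36 + ¥5,275.00 = ¥99,404.68.

¥99,404.68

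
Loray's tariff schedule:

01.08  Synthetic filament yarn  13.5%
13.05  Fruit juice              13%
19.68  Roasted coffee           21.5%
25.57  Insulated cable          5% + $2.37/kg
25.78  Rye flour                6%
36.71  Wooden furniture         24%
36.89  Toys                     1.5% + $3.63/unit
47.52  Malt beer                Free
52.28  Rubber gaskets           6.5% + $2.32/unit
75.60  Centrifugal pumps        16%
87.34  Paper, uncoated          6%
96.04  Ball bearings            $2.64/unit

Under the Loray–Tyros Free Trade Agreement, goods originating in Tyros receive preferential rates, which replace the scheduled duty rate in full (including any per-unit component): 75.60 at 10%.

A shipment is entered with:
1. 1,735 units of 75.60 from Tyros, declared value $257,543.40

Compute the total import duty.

$25,754.34

Line 1 (75.60, Tyros, 1,735 units, $257,543.40):
Base rate for 75.60 is 16%.
Origin Tyros qualifies under the Loray–Tyros agreement and 75.60 is covered: preferential rate 10% applies instead.
Duty = $257,543.40 × 10% = $25,754.34.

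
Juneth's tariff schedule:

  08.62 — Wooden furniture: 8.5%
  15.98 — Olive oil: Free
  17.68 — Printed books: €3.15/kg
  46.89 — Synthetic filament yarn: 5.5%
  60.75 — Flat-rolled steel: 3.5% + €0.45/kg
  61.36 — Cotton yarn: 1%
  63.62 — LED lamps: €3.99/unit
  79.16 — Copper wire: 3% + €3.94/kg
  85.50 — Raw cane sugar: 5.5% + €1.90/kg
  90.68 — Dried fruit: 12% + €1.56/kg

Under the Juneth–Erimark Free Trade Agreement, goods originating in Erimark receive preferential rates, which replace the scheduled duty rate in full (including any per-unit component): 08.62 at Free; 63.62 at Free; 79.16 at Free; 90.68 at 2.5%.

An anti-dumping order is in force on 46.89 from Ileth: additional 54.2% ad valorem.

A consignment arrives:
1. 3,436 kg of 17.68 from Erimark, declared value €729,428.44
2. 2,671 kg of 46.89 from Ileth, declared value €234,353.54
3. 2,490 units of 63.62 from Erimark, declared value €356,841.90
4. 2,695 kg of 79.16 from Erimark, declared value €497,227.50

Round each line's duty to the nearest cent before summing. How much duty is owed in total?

Line 1 (17.68, Erimark, 3,436 kg, €729,428.44):
Base rate for 17.68 is €3.15/kg.
Origin Erimark is the FTA partner but 17.68 is not on the preference list; base rate stands.
Duty = 3,436 × €3.15 = €10,823.40.
Line 2 (46.89, Ileth, 2,671 kg, €234,353.54):
Base rate for 46.89 is 5.5%.
Additional duty on 46.89 from Ileth: +54.2%. Applied ad valorem rate: 5.5% + 54.2% = 59.7%.
Duty = €234,353.54 × 59.7% = €139,909.06.
Line 3 (63.62, Erimark, 2,490 units, €356,841.90):
Base rate for 63.62 is €3.99/unit.
Origin Erimark qualifies under the Juneth–Erimark agreement and 63.62 is covered: preferential rate Free applies instead.
Duty = €356,841.90 × 0% = €0.00.
Line 4 (79.16, Erimark, 2,695 kg, €497,227.50):
Base rate for 79.16 is 3% + €3.94/kg.
Origin Erimark qualifies under the Juneth–Erimark agreement and 79.16 is covered: preferential rate Free applies instead.
Duty = €497,227.50 × 0% = €0.00.
Total = €10,823.40 + €139,909.06 + €0.00 + €0.00 = €150,732.46.

€150,732.46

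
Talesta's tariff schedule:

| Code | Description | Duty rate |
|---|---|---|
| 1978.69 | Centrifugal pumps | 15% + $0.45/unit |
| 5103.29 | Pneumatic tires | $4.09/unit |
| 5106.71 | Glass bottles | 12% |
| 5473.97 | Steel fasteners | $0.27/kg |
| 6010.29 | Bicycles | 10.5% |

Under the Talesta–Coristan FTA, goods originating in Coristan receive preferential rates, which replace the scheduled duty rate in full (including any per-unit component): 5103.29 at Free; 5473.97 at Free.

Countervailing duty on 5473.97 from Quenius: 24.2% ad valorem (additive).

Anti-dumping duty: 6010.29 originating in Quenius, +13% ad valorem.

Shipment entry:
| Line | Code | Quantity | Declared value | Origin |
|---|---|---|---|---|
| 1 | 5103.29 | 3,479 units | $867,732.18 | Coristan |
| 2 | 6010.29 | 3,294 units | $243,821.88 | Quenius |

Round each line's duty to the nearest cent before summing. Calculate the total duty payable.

Line 1 (5103.29, Coristan, 3,479 units, $867,732.18):
Base rate for 5103.29 is $4.09/unit.
Origin Coristan qualifies under the Talesta–Coristan agreement and 5103.29 is covered: preferential rate Free applies instead.
Duty = $867,732.18 × 0% = $0.00.
Line 2 (6010.29, Quenius, 3,294 units, $243,821.88):
Base rate for 6010.29 is 10.5%.
Additional duty on 6010.29 from Quenius: +13%. Applied ad valorem rate: 10.5% + 13% = 23.5%.
Duty = $243,821.88 × 23.5% = $57,298.14.
Total = $0.00 + $57,298.14 = $57,298.14.

$57,298.14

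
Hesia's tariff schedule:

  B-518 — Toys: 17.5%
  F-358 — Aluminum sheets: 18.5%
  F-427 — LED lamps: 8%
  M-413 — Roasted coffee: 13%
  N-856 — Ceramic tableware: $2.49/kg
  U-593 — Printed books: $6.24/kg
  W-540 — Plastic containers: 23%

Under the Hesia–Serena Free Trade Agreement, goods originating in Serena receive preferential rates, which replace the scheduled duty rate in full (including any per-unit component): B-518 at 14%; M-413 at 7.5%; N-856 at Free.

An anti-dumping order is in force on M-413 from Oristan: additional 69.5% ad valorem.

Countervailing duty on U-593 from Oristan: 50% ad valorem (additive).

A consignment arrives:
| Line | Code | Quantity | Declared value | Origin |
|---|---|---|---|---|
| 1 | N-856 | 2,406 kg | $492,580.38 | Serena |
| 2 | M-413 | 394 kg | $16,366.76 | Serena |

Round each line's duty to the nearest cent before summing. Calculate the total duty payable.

$1,227.51

Line 1 (N-856, Serena, 2,406 kg, $492,580.38):
Base rate for N-856 is $2.49/kg.
Origin Serena qualifies under the Hesia–Serena agreement and N-856 is covered: preferential rate Free applies instead.
Duty = $492,580.38 × 0% = $0.00.
Line 2 (M-413, Serena, 394 kg, $16,366.76):
Base rate for M-413 is 13%.
Origin Serena qualifies under the Hesia–Serena agreement and M-413 is covered: preferential rate 7.5% applies instead.
The additional-duty order on M-413 targets Oristan, not Serena; it does not apply.
Duty = $16,366.76 × 7.5% = $1,227.51.
Total = $0.00 + $1,227.51 = $1,227.51.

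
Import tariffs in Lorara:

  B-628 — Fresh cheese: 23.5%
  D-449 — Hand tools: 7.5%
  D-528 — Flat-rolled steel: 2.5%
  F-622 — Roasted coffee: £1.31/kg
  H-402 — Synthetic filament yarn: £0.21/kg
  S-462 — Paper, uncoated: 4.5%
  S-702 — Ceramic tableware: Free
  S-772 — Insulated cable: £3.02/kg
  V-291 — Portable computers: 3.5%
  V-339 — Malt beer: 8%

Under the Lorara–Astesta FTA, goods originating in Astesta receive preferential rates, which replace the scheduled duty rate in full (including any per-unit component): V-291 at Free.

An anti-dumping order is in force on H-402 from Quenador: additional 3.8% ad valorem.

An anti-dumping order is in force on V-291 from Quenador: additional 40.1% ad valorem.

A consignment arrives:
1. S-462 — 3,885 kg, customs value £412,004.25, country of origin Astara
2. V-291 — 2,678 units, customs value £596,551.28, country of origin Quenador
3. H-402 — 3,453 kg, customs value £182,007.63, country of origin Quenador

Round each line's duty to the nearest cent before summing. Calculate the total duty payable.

Line 1 (S-462, Astara, 3,885 kg, £412,004.25):
Base rate for S-462 is 4.5%.
Duty = £412,004.25 × 4.5% = £18,540.19.
Line 2 (V-291, Quenador, 2,678 units, £596,551.28):
Base rate for V-291 is 3.5%.
V-291 has an FTA preferential rate, but origin Quenador is not Astesta; base rate stands.
Additional duty on V-291 from Quenador: +40.1%. Applied ad valorem rate: 3.5% + 40.1% = 43.6%.
Duty = £596,551.28 × 43.6% = £260,096.36.
Line 3 (H-402, Quenador, 3,453 kg, £182,007.63):
Base rate for H-402 is £0.21/kg.
Additional duty on H-402 from Quenador: +3.8% ad valorem. Applied ad valorem rate = 3.8%.
Duty = £182,007.63 × 3.8% + 3,453 × £0.21 = £7,641.42.
Total = £18,540.19 + £260,096.36 + £7,641.42 = £286,277.97.

£286,277.97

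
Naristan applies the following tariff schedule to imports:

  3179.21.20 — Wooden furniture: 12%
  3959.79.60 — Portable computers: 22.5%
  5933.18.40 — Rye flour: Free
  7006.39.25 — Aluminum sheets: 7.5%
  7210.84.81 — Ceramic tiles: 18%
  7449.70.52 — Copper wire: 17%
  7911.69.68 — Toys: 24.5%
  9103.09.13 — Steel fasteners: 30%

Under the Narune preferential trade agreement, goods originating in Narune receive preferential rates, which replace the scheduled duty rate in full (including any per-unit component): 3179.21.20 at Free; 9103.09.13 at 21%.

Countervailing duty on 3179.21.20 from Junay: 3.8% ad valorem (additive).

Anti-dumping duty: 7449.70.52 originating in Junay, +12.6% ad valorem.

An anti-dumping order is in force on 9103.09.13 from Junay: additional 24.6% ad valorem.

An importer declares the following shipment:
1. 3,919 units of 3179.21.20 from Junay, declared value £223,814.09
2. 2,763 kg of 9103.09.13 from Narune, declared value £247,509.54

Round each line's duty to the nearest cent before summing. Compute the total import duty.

£87,339.63

Line 1 (3179.21.20, Junay, 3,919 units, £223,814.09):
Base rate for 3179.21.20 is 12%.
3179.21.20 has an FTA preferential rate, but origin Junay is not Narune; base rate stands.
Additional duty on 3179.21.20 from Junay: +3.8%. Applied ad valorem rate: 12% + 3.8% = 15.8%.
Duty = £223,814.09 × 15.8% = £35,362.63.
Line 2 (9103.09.13, Narune, 2,763 kg, £247,509.54):
Base rate for 9103.09.13 is 30%.
Origin Narune qualifies under the Naristan–Narune agreement and 9103.09.13 is covered: preferential rate 21% applies instead.
The additional-duty order on 9103.09.13 targets Junay, not Narune; it does not apply.
Duty = £247,509.54 × 21% = £51,977.00.
Total = £35,362.63 + £51,977.00 = £87,339.63.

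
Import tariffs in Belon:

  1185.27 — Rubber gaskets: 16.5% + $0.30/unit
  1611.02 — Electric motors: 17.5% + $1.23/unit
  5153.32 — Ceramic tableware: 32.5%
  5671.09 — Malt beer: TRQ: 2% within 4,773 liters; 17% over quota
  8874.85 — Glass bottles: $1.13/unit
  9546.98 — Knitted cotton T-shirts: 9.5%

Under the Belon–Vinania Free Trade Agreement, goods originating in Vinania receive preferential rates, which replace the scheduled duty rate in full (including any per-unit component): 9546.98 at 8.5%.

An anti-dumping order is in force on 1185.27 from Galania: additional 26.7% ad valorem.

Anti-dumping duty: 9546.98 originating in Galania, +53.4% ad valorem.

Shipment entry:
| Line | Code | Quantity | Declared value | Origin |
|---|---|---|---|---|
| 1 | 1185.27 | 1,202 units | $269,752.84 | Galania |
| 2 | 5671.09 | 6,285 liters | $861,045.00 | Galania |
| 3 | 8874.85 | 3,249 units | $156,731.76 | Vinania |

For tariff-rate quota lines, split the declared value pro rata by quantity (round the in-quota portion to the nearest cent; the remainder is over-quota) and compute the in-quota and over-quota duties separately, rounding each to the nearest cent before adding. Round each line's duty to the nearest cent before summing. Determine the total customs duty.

$168,857.70

Line 1 (1185.27, Galania, 1,202 units, $269,752.84):
Base rate for 1185.27 is 16.5% + $0.30/unit.
Additional duty on 1185.27 from Galania: +26.7%. Applied ad valorem rate: 16.5% + 26.7% = 43.2%.
Duty = $269,752.84 × 43.2% + 1,202 × $0.30 = $116,893.83.
Line 2 (5671.09, Galania, 6,285 liters, $861,045.00):
Code 5671.09 is under a tariff-rate quota (threshold 4,773 liters). In-quota: 4,773 liters at 2%; over-quota: 1,512 liters at 17%.
Pro-rata value split: in-quota = $861,045.00 × 4,773/6,285 = $653,901.00; over-quota = $861,045.00 − $653,901.00 = $207,144.00.
In-quota duty = $653,901.00 × 2% = $13,078.02. Over-quota duty = $207,144.00 × 17% = $35,214.48.
Line duty = $13,078.02 + $35,214.48 = $48,292.50.
Line 3 (8874.85, Vinania, 3,249 units, $156,731.76):
Base rate for 8874.85 is $1.13/unit.
Origin Vinania is the FTA partner but 8874.85 is not on the preference list; base rate stands.
Duty = 3,249 × $1.13 = $3,671.37.
Total = $116,893.83 + $48,292.50 + $3,671.37 = $168,857.70.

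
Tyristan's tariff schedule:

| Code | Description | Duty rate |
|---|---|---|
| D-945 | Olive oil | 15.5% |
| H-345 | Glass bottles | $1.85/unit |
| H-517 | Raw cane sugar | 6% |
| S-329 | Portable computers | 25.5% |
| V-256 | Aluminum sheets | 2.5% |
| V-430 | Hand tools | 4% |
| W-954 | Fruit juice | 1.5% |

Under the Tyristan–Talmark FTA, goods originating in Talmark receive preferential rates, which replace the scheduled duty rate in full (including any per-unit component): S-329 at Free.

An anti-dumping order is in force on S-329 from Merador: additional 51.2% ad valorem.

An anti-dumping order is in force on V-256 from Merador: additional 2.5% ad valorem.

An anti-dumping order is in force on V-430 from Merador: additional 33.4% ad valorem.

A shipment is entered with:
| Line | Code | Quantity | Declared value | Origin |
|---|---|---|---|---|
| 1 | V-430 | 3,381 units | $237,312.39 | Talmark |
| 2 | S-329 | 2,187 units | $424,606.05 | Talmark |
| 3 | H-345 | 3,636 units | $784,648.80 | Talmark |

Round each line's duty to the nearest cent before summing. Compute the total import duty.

$16,219.10

Line 1 (V-430, Talmark, 3,381 units, $237,312.39):
Base rate for V-430 is 4%.
Origin Talmark is the FTA partner but V-430 is not on the preference list; base rate stands.
The additional-duty order on V-430 targets Merador, not Talmark; it does not apply.
Duty = $237,312.39 × 4% = $9,492.50.
Line 2 (S-329, Talmark, 2,187 units, $424,606.05):
Base rate for S-329 is 25.5%.
Origin Talmark qualifies under the Tyristan–Talmark agreement and S-329 is covered: preferential rate Free applies instead.
The additional-duty order on S-329 targets Merador, not Talmark; it does not apply.
Duty = $424,606.05 × 0% = $0.00.
Line 3 (H-345, Talmark, 3,636 units, $784,648.80):
Base rate for H-345 is $1.85/unit.
Origin Talmark is the FTA partner but H-345 is not on the preference list; base rate stands.
Duty = 3,636 × $1.85 = $6,726.60.
Total = $9,492.50 + $0.00 + $6,726.60 = $16,219.10.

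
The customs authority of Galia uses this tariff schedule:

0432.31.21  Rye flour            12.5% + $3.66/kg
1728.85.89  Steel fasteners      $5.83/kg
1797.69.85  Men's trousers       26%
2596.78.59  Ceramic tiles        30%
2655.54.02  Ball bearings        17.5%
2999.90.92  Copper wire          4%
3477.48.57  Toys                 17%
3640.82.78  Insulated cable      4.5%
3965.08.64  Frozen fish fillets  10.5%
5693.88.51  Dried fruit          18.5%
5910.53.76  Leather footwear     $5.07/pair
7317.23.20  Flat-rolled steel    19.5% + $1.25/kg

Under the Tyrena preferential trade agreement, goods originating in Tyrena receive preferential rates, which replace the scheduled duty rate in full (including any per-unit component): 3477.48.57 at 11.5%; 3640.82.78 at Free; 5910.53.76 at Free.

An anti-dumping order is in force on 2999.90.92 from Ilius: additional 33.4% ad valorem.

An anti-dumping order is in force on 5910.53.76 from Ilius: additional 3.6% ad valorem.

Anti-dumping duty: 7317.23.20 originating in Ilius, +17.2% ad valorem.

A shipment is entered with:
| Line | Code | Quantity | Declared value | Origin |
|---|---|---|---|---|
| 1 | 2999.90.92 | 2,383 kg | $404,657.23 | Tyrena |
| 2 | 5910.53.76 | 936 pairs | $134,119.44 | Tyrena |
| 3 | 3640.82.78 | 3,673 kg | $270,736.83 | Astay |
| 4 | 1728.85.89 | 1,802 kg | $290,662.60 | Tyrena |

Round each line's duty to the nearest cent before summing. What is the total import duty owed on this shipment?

Line 1 (2999.90.92, Tyrena, 2,383 kg, $404,657.23):
Base rate for 2999.90.92 is 4%.
Origin Tyrena is the FTA partner but 2999.90.92 is not on the preference list; base rate stands.
The additional-duty order on 2999.90.92 targets Ilius, not Tyrena; it does not apply.
Duty = $404,657.23 × 4% = $16,186.29.
Line 2 (5910.53.76, Tyrena, 936 pairs, $134,119.44):
Base rate for 5910.53.76 is $5.07/pair.
Origin Tyrena qualifies under the Galia–Tyrena agreement and 5910.53.76 is covered: preferential rate Free applies instead.
The additional-duty order on 5910.53.76 targets Ilius, not Tyrena; it does not apply.
Duty = $134,119.44 × 0% = $0.00.
Line 3 (3640.82.78, Astay, 3,673 kg, $270,736.83):
Base rate for 3640.82.78 is 4.5%.
3640.82.78 has an FTA preferential rate, but origin Astay is not Tyrena; base rate stands.
Duty = $270,736.83 × 4.5% = $12,183.16.
Line 4 (1728.85.89, Tyrena, 1,802 kg, $290,662.60):
Base rate for 1728.85.89 is $5.83/kg.
Origin Tyrena is the FTA partner but 1728.85.89 is not on the preference list; base rate stands.
Duty = 1,802 × $5.83 = $10,505.66.
Total = $16,186.29 + $0.00 + $12,183.16 + $10,505.66 = $38,875.11.

$38,875.11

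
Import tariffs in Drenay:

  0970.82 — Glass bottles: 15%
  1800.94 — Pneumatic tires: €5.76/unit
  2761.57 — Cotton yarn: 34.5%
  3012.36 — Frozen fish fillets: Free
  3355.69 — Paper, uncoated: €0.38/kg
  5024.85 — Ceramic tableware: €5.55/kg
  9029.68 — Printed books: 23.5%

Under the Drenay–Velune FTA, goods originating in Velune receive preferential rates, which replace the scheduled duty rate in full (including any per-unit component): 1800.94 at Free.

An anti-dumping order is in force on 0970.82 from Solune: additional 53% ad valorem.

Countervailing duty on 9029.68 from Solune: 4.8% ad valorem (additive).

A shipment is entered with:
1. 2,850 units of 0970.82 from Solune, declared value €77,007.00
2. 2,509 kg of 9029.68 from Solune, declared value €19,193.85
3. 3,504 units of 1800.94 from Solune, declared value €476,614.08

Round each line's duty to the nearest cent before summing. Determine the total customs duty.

€77,979.66

Line 1 (0970.82, Solune, 2,850 units, €77,007.00):
Base rate for 0970.82 is 15%.
Additional duty on 0970.82 from Solune: +53%. Applied ad valorem rate: 15% + 53% = 68%.
Duty = €77,007.00 × 68% = €52,364.76.
Line 2 (9029.68, Solune, 2,509 kg, €19,193.85):
Base rate for 9029.68 is 23.5%.
Additional duty on 9029.68 from Solune: +4.8%. Applied ad valorem rate: 23.5% + 4.8% = 28.3%.
Duty = €19,193.85 × 28.3% = €5,431.86.
Line 3 (1800.94, Solune, 3,504 units, €476,614.08):
Base rate for 1800.94 is €5.76/unit.
1800.94 has an FTA preferential rate, but origin Solune is not Velune; base rate stands.
Duty = 3,504 × €5.76 = €20,183.04.
Total = €52,364.76 + €5,431.86 + €20,183.04 = €77,979.66.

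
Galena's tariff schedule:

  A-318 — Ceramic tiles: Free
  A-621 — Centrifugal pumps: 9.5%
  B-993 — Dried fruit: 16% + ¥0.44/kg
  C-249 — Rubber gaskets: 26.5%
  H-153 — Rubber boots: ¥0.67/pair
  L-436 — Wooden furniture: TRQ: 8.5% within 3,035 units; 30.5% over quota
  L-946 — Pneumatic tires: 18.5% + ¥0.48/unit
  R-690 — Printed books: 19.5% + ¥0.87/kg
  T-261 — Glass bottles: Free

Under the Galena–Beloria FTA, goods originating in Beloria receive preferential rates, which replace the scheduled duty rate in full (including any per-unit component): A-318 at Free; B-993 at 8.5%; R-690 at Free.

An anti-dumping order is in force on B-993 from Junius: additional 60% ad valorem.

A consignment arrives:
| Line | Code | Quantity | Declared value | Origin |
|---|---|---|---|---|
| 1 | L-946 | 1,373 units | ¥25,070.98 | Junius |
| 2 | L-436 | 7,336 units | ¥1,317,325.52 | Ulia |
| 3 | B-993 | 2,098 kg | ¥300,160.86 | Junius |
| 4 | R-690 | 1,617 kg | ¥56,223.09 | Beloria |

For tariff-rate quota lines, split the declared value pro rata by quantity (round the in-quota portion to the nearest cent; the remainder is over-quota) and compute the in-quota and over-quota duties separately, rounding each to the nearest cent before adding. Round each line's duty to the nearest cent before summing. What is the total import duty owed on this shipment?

¥516,227.93

Line 1 (L-946, Junius, 1,373 units, ¥25,070.98):
Base rate for L-946 is 18.5% + ¥0.48/unit.
Duty = ¥25,070.98 × 18.5% + 1,373 × ¥0.48 = ¥5,297.17.
Line 2 (L-436, Ulia, 7,336 units, ¥1,317,325.52):
Code L-436 is under a tariff-rate quota (threshold 3,035 units). In-quota: 3,035 units at 8.5%; over-quota: 4,301 units at 30.5%.
Pro-rata value split: in-quota = ¥1,317,325.52 × 3,035/7,336 = ¥544,994.95; over-quota = ¥1,317,325.52 − ¥544,994.95 = ¥772,330.57.
In-quota duty = ¥544,994.95 × 8.5% = ¥46,324.57. Over-quota duty = ¥772,330.57 × 30.5% = ¥235,560.82.
Line duty = ¥46,324.57 + ¥235,560.82 = ¥281,885.39.
Line 3 (B-993, Junius, 2,098 kg, ¥300,160.86):
Base rate for B-993 is 16% + ¥0.44/kg.
B-993 has an FTA preferential rate, but origin Junius is not Beloria; base rate stands.
Additional duty on B-993 from Junius: +60%. Applied ad valorem rate: 16% + 60% = 76%.
Duty = ¥300,160.86 × 76% + 2,098 × ¥0.44 = ¥229,045.37.
Line 4 (R-690, Beloria, 1,617 kg, ¥56,223.09):
Base rate for R-690 is 19.5% + ¥0.87/kg.
Origin Beloria qualifies under the Galena–Beloria agreement and R-690 is covered: preferential rate Free applies instead.
Duty = ¥56,223.09 × 0% = ¥0.00.
Total = ¥5,297.17 + ¥281,885.39 + ¥229,045.37 + ¥0.00 = ¥516,227.93.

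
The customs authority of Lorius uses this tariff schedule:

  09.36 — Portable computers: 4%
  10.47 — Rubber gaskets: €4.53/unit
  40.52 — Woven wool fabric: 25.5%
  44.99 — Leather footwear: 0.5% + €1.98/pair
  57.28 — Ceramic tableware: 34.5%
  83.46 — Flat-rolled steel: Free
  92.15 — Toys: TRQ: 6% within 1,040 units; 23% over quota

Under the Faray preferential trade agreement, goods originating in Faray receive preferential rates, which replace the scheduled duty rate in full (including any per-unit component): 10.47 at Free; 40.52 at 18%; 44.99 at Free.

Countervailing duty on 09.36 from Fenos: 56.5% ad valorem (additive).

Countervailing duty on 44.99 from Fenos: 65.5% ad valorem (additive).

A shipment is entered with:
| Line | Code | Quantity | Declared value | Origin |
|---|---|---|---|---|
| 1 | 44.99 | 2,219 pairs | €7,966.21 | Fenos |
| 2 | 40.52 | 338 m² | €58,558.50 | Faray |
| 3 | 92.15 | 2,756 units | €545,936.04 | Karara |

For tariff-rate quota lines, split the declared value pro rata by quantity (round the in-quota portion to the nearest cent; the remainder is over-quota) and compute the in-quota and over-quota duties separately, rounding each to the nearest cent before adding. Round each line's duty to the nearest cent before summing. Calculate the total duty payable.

€110,734.83

Line 1 (44.99, Fenos, 2,219 pairs, €7,966.21):
Base rate for 44.99 is 0.5% + €1.98/pair.
44.99 has an FTA preferential rate, but origin Fenos is not Faray; base rate stands.
Additional duty on 44.99 from Fenos: +65.5%. Applied ad valorem rate: 0.5% + 65.5% = 66%.
Duty = €7,966.21 × 66% + 2,219 × €1.98 = €9,651.32.
Line 2 (40.52, Faray, 338 m², €58,558.50):
Base rate for 40.52 is 25.5%.
Origin Faray qualifies under the Lorius–Faray agreement and 40.52 is covered: preferential rate 18% applies instead.
Duty = €58,558.50 × 18% = €10,540.53.
Line 3 (92.15, Karara, 2,756 units, €545,936.04):
Code 92.15 is under a tariff-rate quota (threshold 1,040 units). In-quota: 1,040 units at 6%; over-quota: 1,716 units at 23%.
Pro-rata value split: in-quota = €545,936.04 × 1,040/2,756 = €206,013.60; over-quota = €545,936.04 − €206,013.60 = €339,922.44.
In-quota duty = €206,013.60 × 6% = €12,360.82. Over-quota duty = €339,922.44 × 23% = €78,182.16.
Line duty = €12,360.82 + €78,182.16 = €90,542.98.
Total = €9,651.32 + €10,540.53 + €90,542.98 = €110,734.83.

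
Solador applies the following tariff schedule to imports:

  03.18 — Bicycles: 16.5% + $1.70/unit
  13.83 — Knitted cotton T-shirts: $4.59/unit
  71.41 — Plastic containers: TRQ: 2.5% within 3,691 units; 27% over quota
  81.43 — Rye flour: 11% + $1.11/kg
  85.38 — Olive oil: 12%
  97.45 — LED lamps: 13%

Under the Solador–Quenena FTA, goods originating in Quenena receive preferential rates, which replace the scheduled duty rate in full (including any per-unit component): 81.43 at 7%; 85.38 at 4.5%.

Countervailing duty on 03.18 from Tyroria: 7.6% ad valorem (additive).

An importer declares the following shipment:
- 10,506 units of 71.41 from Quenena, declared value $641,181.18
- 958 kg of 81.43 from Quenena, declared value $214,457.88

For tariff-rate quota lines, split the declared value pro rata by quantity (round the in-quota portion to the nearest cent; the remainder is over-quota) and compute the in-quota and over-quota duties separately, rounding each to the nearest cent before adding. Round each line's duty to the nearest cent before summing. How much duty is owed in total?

Line 1 (71.41, Quenena, 10,506 units, $641,181.18):
Code 71.41 is under a tariff-rate quota (threshold 3,691 units). In-quota: 3,691 units at 2.5%; over-quota: 6,815 units at 27%.
Pro-rata value split: in-quota = $641,181.18 × 3,691/10,506 = $225,261.73; over-quota = $641,181.18 − $225,261.73 = $415,919.45.
In-quota duty = $225,261.73 × 2.5% = $5,631.54. Over-quota duty = $415,919.45 × 27% = $112,298.25.
Line duty = $5,631.54 + $112,298.25 = $117,929.79.
Line 2 (81.43, Quenena, 958 kg, $214,457.88):
Base rate for 81.43 is 11% + $1.11/kg.
Origin Quenena qualifies under the Solador–Quenena agreement and 81.43 is covered: preferential rate 7% applies instead.
Duty = $214,457.88 × 7% = $15,012.05.
Total = $117,929.79 + $15,012.05 = $132,941.84.

$132,941.84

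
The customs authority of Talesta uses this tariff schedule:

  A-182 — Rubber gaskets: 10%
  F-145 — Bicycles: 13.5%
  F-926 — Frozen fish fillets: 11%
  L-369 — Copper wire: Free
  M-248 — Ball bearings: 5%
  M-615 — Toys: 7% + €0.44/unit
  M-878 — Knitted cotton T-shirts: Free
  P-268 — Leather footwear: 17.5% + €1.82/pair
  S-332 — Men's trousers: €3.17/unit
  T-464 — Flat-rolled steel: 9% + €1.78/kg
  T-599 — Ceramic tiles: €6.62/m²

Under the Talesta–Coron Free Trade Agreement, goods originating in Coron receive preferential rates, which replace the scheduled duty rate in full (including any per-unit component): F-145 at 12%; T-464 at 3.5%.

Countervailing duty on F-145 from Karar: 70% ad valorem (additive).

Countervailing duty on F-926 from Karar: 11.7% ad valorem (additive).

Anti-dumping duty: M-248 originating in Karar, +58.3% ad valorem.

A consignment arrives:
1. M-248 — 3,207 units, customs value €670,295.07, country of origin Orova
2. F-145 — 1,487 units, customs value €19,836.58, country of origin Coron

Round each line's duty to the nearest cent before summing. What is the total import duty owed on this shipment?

€35,895.14

Line 1 (M-248, Orova, 3,207 units, €670,295.07):
Base rate for M-248 is 5%.
The additional-duty order on M-248 targets Karar, not Orova; it does not apply.
Duty = €670,295.07 × 5% = €33,514.75.
Line 2 (F-145, Coron, 1,487 units, €19,836.58):
Base rate for F-145 is 13.5%.
Origin Coron qualifies under the Talesta–Coron agreement and F-145 is covered: preferential rate 12% applies instead.
The additional-duty order on F-145 targets Karar, not Coron; it does not apply.
Duty = €19,836.58 × 12% = €2,380.39.
Total = €33,514.75 + €2,380.39 = €35,895.14.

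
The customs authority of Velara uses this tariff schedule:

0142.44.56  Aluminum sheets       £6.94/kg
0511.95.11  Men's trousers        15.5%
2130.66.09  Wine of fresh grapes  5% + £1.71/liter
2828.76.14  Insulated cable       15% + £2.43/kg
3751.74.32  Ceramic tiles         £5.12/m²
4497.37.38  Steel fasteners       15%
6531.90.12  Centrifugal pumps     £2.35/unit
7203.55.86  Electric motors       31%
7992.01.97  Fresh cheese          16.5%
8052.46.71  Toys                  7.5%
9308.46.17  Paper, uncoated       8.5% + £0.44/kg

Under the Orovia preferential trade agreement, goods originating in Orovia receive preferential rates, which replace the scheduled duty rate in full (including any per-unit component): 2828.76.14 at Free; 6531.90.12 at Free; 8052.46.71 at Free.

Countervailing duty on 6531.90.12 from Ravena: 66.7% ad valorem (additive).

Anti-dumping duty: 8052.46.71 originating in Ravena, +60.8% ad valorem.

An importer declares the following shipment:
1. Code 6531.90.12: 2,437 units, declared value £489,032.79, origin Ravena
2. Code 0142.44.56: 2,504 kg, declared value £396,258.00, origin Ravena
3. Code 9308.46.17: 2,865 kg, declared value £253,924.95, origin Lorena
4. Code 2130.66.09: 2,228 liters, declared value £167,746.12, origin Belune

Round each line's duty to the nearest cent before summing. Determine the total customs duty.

£384,330.99

Line 1 (6531.90.12, Ravena, 2,437 units, £489,032.79):
Base rate for 6531.90.12 is £2.35/unit.
6531.90.12 has an FTA preferential rate, but origin Ravena is not Orovia; base rate stands.
Additional duty on 6531.90.12 from Ravena: +66.7% ad valorem. Applied ad valorem rate = 66.7%.
Duty = £489,032.79 × 66.7% + 2,437 × £2.35 = £331,911.82.
Line 2 (0142.44.56, Ravena, 2,504 kg, £396,258.00):
Base rate for 0142.44.56 is £6.94/kg.
Duty = 2,504 × £6.94 = £17,377.76.
Line 3 (9308.46.17, Lorena, 2,865 kg, £253,924.95):
Base rate for 9308.46.17 is 8.5% + £0.44/kg.
Duty = £253,924.95 × 8.5% + 2,865 × £0.44 = £22,844.22.
Line 4 (2130.66.09, Belune, 2,228 liters, £167,746.12):
Base rate for 2130.66.09 is 5% + £1.71/liter.
Duty = £167,746.12 × 5% + 2,228 × £1.71 = £12,197.19.
Total = £331,911.82 + £17,377.76 + £22,844.22 + £12,197.19 = £384,330.99.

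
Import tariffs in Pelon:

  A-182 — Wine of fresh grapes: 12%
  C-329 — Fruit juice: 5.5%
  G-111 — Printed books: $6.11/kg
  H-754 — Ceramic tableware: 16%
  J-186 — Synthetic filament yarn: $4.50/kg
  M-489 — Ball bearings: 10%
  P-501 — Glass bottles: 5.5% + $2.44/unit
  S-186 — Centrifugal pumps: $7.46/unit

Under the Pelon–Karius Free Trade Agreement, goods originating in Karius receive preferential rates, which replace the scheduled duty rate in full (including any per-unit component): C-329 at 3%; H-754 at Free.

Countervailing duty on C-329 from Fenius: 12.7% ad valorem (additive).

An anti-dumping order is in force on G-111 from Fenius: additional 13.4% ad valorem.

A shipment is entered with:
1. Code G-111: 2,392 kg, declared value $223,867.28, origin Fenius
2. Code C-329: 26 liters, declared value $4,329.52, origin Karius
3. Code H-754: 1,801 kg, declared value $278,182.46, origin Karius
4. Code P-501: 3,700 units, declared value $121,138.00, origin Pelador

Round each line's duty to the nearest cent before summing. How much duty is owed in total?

$60,433.82

Line 1 (G-111, Fenius, 2,392 kg, $223,867.28):
Base rate for G-111 is $6.11/kg.
Additional duty on G-111 from Fenius: +13.4% ad valorem. Applied ad valorem rate = 13.4%.
Duty = $223,867.28 × 13.4% + 2,392 × $6.11 = $44,613.34.
Line 2 (C-329, Karius, 26 liters, $4,329.52):
Base rate for C-329 is 5.5%.
Origin Karius qualifies under the Pelon–Karius agreement and C-329 is covered: preferential rate 3% applies instead.
The additional-duty order on C-329 targets Fenius, not Karius; it does not apply.
Duty = $4,329.52 × 3% = $129.89.
Line 3 (H-754, Karius, 1,801 kg, $278,182.46):
Base rate for H-754 is 16%.
Origin Karius qualifies under the Pelon–Karius agreement and H-754 is covered: preferential rate Free applies instead.
Duty = $278,182.46 × 0% = $0.00.
Line 4 (P-501, Pelador, 3,700 units, $121,138.00):
Base rate for P-501 is 5.5% + $2.44/unit.
Duty = $121,138.00 × 5.5% + 3,700 × $2.44 = $15,690.59.
Total = $44,613.34 + $129.89 + $0.00 + $15,690.59 = $60,433.82.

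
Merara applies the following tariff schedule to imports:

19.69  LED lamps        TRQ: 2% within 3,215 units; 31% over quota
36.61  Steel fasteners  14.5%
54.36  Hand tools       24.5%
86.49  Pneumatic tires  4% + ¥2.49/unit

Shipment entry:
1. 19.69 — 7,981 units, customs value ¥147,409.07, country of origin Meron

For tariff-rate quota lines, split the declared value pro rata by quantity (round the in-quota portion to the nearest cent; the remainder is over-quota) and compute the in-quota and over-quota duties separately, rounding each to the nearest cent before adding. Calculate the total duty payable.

Line 1 (19.69, Meron, 7,981 units, ¥147,409.07):
Code 19.69 is under a tariff-rate quota (threshold 3,215 units). In-quota: 3,215 units at 2%; over-quota: 4,766 units at 31%.
Pro-rata value split: in-quota = ¥147,409.07 × 3,215/7,981 = ¥59,381.05; over-quota = ¥147,409.07 − ¥59,381.05 = ¥88,028.02.
In-quota duty = ¥59,381.05 × 2% = ¥1,187.62. Over-quota duty = ¥88,028.02 × 31% = ¥27,288.69.
Line duty = ¥1,187.62 + ¥27,288.69 = ¥28,476.31.

¥28,476.31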